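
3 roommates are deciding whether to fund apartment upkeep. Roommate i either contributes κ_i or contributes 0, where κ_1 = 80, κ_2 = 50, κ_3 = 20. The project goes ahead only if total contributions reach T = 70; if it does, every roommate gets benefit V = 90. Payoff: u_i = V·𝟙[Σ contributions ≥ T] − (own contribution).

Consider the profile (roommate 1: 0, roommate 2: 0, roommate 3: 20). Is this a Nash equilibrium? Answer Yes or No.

No

Total = 20 < 70: not provided.
Roommate 1 (pledges 0, payoff 0): pledging 80 → total 100, payoff 10. Profitable deviation.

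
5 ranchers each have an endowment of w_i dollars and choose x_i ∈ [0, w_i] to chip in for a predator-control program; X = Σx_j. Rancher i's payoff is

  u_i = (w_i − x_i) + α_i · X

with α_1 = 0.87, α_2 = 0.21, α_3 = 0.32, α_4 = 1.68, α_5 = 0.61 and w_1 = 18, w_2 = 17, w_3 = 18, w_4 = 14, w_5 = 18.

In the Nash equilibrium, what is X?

∂u_i/∂x_i = α_i − 1, so rancher i contributes w_i if α_i > 1, else 0.
α_i > 1 for i ∈ {4}; NE contributions (0, 0, 0, 14, 0), X = 14.

14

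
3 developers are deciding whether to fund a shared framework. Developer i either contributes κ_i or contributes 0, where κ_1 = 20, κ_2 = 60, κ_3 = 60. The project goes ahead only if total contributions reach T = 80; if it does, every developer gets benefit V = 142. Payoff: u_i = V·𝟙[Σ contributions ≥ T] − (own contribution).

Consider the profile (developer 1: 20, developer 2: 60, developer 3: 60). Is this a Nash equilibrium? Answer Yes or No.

No

Total = 140 ≥ 80: provided.
Developer 1 (pledges 20, payoff 122): dropping to 0 → total 120, payoff 142. Profitable deviation.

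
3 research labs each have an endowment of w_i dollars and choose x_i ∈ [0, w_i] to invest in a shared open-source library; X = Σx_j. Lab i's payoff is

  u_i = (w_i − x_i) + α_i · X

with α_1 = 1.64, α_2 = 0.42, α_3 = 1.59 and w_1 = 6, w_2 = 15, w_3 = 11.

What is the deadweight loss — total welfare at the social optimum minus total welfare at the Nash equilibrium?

39.75

∂u_i/∂x_i = α_i − 1, so lab i contributes w_i if α_i > 1, else 0.
α_i > 1 for i ∈ {1, 3}; NE contributions (6, 0, 11), X = 17.
W^NE = Σw_i − X^NE + (Σα_i)·X^NE = 32 + 2.65·17 = 77.05.
Planner: ∂(Σu_j)/∂x_i = Σα_j − 1 = 2.65 > 0, so everyone contributes w_i; X^SO = 32, W^SO = 32 + 2.65·32 = 116.8.
Deadweight loss = 39.75.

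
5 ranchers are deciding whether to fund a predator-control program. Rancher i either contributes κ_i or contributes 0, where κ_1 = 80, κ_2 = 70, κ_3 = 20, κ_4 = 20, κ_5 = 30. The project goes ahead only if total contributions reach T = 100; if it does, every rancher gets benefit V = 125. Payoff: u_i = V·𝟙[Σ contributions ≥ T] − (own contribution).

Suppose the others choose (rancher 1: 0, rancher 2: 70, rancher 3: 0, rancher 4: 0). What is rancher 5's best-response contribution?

30

Others' total = 70. Contributing 30 brings total to 100 ≥ 100: gain V − κ_5 = 95.
Best response: 30.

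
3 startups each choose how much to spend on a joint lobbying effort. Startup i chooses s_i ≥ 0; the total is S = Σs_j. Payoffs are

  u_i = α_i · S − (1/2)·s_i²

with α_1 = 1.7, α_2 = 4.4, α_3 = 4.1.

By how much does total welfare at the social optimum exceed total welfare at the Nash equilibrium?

71.55

Startup i's FOC: ∂u_i/∂s_i = α_i − s_i = 0, so s_i* = α_i.
NE contributions = (1.7, 4.4, 4.1); S = 10.2.
W^NE = (Σα)·S − ½Σα_i² = 10.2² − ½·39.06 = 84.51.
Planner sets s_i = Σα_j = 10.2 for every i, so S^SO = 3·10.2 = 30.6.
W^SO = (Σα)·S^SO − ½·3·(Σα)² = (3/2)·10.2² = 156.06.
Deadweight loss = W^SO − W^NE = 71.55.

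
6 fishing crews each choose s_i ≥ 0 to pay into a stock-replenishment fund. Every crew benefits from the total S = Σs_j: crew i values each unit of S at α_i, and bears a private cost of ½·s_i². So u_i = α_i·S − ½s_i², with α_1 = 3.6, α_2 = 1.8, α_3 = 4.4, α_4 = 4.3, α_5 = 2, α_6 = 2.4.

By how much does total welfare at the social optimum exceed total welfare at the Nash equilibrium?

716.405

Crew i's FOC: ∂u_i/∂s_i = α_i − s_i = 0, so s_i* = α_i.
NE contributions = (3.6, 1.8, 4.4, 4.3, 2, 2.4); S = 18.5.
W^NE = (Σα)·S − ½Σα_i² = 18.5² − ½·63.81 = 310.345.
Planner sets s_i = Σα_j = 18.5 for every i, so S^SO = 6·18.5 = 111.
W^SO = (Σα)·S^SO − ½·6·(Σα)² = (6/2)·18.5² = 1026.75.
Deadweight loss = W^SO − W^NE = 716.405.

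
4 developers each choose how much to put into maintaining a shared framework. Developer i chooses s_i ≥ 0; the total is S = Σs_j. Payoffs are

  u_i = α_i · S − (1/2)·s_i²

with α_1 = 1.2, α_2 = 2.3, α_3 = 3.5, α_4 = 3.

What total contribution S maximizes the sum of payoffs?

Planner FOC: ∂(Σu_j)/∂s_i = (Σα_j) − s_i = 0, so s_i^SO = Σα_j = 10 for every i; S^SO = 40.

40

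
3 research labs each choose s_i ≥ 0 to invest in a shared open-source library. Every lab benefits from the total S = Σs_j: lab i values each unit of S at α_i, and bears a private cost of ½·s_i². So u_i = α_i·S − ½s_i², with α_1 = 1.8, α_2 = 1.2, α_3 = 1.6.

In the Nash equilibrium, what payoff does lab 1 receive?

6.66

Lab i's FOC: ∂u_i/∂s_i = α_i − s_i = 0, so s_i* = α_i.
NE contributions = (1.8, 1.2, 1.6); S = 4.6.
u_1 = α_1·S − ½·(s_1)² = 1.8·4.6 − ½·1.8² = 6.66.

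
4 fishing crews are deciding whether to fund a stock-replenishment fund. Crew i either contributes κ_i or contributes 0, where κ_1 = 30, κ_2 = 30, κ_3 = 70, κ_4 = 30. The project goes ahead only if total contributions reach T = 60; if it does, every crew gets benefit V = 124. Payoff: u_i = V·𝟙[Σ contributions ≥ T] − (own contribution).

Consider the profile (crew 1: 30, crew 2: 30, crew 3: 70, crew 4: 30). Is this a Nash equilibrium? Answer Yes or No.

Total = 160 ≥ 60: provided.
Crew 1 (pledges 30, payoff 94): dropping to 0 → total 130, payoff 124. Profitable deviation.

No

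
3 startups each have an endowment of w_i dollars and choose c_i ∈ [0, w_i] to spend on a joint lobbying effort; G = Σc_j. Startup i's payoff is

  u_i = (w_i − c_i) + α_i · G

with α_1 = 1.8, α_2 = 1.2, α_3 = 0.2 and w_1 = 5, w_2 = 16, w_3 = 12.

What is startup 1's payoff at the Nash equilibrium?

37.8

∂u_i/∂c_i = α_i − 1, so startup i contributes w_i if α_i > 1, else 0.
α_i > 1 for i ∈ {1, 2}; NE contributions (5, 16, 0), G = 21.
u_1 = (5 − 5) + 1.8·21 = 37.8.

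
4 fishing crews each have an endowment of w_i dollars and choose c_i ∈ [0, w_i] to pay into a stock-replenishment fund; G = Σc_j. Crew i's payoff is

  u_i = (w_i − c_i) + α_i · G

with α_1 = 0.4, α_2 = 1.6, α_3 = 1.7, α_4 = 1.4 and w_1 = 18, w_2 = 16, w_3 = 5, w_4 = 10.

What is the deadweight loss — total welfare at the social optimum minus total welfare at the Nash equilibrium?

∂u_i/∂c_i = α_i − 1, so crew i contributes w_i if α_i > 1, else 0.
α_i > 1 for i ∈ {2, 3, 4}; NE contributions (0, 16, 5, 10), G = 31.
W^NE = Σw_i − G^NE + (Σα_i)·G^NE = 49 + 4.1·31 = 176.1.
Planner: ∂(Σu_j)/∂c_i = Σα_j − 1 = 4.1 > 0, so everyone contributes w_i; G^SO = 49, W^SO = 49 + 4.1·49 = 249.9.
Deadweight loss = 73.8.

73.8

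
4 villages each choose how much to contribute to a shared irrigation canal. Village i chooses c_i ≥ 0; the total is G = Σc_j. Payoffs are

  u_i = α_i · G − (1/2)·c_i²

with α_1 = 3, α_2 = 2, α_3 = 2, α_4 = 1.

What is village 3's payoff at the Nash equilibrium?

Village i's FOC: ∂u_i/∂c_i = α_i − c_i = 0, so c_i* = α_i.
NE contributions = (3, 2, 2, 1); G = 8.
u_3 = α_3·G − ½·(c_3)² = 2·8 − ½·2² = 14.

14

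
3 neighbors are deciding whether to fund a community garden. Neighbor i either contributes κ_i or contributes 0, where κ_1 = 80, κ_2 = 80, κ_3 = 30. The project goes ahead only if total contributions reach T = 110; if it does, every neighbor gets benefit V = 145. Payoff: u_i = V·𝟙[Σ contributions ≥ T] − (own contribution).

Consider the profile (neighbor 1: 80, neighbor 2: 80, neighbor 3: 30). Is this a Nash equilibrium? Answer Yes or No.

Total = 190 ≥ 110: provided.
Neighbor 1 (pledges 80, payoff 65): dropping to 0 → total 110, payoff 145. Profitable deviation.

No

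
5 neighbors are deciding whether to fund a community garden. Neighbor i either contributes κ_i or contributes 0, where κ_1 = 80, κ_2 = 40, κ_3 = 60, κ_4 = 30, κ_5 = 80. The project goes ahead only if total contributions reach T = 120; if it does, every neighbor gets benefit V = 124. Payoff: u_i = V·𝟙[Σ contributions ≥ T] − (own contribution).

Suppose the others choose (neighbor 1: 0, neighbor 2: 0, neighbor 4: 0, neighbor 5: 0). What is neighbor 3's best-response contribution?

0

Others' total = 0. Even contributing 60 gives 60 < 120: no benefit either way.
Best response: 0.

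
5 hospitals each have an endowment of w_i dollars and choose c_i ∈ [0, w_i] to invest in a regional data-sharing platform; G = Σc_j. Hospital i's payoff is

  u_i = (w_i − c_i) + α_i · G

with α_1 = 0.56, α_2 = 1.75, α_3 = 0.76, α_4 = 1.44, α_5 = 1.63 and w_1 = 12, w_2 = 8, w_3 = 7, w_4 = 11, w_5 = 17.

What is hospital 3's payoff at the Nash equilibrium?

∂u_i/∂c_i = α_i − 1, so hospital i contributes w_i if α_i > 1, else 0.
α_i > 1 for i ∈ {2, 4, 5}; NE contributions (0, 8, 0, 11, 17), G = 36.
u_3 = (7 − 0) + 0.76·36 = 34.36.

34.36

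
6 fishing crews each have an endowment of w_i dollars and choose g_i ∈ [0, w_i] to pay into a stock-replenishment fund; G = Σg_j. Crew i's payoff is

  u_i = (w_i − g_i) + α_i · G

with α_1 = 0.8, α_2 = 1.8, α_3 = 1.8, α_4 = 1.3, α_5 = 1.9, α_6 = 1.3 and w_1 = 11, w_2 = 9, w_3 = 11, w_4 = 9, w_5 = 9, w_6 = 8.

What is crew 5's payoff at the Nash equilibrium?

87.4

∂u_i/∂g_i = α_i − 1, so crew i contributes w_i if α_i > 1, else 0.
α_i > 1 for i ∈ {2, 3, 4, 5, 6}; NE contributions (0, 9, 11, 9, 9, 8), G = 46.
u_5 = (9 − 9) + 1.9·46 = 87.4.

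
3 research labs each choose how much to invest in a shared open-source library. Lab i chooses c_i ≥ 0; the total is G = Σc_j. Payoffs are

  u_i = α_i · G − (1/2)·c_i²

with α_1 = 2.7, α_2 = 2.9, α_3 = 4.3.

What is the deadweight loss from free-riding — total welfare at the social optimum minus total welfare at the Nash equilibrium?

Lab i's FOC: ∂u_i/∂c_i = α_i − c_i = 0, so c_i* = α_i.
NE contributions = (2.7, 2.9, 4.3); G = 9.9.
W^NE = (Σα)·G − ½Σα_i² = 9.9² − ½·34.19 = 80.915.
Planner sets c_i = Σα_j = 9.9 for every i, so G^SO = 3·9.9 = 29.7.
W^SO = (Σα)·G^SO − ½·3·(Σα)² = (3/2)·9.9² = 147.015.
Deadweight loss = W^SO − W^NE = 66.1.

66.1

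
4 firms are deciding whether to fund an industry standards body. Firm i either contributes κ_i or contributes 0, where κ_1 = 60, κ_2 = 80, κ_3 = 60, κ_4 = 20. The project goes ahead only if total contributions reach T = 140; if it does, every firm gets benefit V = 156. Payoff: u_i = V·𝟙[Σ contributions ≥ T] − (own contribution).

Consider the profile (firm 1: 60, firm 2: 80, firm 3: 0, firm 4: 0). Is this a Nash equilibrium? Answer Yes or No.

Total = 140 ≥ 140: provided.
Firm 1 (pledges 60, payoff 96): dropping to 0 → total 80, payoff 0. No gain.
Firm 2 (pledges 80, payoff 76): dropping to 0 → total 60, payoff 0. No gain.
Firm 3 (pledges 0, payoff 156): pledging 60 → total 200, payoff 96. No gain.
Firm 4 (pledges 0, payoff 156): pledging 20 → total 160, payoff 136. No gain.

Yes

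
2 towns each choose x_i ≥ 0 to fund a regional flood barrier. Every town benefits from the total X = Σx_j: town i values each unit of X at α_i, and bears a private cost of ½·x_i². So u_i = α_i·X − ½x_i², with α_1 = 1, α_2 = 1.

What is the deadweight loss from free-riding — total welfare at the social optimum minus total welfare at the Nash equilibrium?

Town i's FOC: ∂u_i/∂x_i = α_i − x_i = 0, so x_i* = α_i.
NE contributions = (1, 1); X = 2.
W^NE = (Σα)·X − ½Σα_i² = 2² − ½·2 = 3.
Planner sets x_i = Σα_j = 2 for every i, so X^SO = 2·2 = 4.
W^SO = (Σα)·X^SO − ½·2·(Σα)² = (2/2)·2² = 4.
Deadweight loss = W^SO − W^NE = 1.

1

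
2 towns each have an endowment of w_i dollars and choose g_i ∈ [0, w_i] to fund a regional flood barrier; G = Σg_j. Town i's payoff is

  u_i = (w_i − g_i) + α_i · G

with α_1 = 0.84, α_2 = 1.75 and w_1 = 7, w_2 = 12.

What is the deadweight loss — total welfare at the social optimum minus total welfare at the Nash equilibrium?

∂u_i/∂g_i = α_i − 1, so town i contributes w_i if α_i > 1, else 0.
α_i > 1 for i ∈ {2}; NE contributions (0, 12), G = 12.
W^NE = Σw_i − G^NE + (Σα_i)·G^NE = 19 + 1.59·12 = 38.08.
Planner: ∂(Σu_j)/∂g_i = Σα_j − 1 = 1.59 > 0, so everyone contributes w_i; G^SO = 19, W^SO = 19 + 1.59·19 = 49.21.
Deadweight loss = 11.13.

11.13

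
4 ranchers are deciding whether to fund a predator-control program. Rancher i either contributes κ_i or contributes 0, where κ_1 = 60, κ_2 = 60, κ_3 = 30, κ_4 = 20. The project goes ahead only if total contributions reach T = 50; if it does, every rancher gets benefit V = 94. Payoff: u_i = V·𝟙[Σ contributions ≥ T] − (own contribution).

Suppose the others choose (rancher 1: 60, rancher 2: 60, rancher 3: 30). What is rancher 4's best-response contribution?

Others' total = 150 ≥ 50; contributing adds cost 20 for no extra benefit.
Best response: 0.

0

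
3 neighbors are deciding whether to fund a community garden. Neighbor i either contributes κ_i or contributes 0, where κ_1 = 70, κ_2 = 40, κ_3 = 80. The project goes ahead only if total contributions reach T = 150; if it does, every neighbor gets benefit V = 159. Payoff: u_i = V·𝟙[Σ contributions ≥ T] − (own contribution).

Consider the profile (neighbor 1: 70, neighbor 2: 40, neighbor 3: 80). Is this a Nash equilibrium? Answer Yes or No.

Total = 190 ≥ 150: provided.
Neighbor 1 (pledges 70, payoff 89): dropping to 0 → total 120, payoff 0. No gain.
Neighbor 2 (pledges 40, payoff 119): dropping to 0 → total 150, payoff 159. Profitable deviation.

No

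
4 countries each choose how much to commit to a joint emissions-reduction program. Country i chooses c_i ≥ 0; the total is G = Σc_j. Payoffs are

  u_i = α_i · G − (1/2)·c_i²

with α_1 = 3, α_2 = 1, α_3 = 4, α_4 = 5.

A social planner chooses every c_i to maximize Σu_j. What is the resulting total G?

52

Planner FOC: ∂(Σu_j)/∂c_i = (Σα_j) − c_i = 0, so c_i^SO = Σα_j = 13 for every i; G^SO = 52.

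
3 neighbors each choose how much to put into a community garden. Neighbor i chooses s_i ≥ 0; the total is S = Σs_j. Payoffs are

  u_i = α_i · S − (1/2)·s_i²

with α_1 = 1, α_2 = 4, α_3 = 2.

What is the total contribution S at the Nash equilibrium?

7

Neighbor i's FOC: ∂u_i/∂s_i = α_i − s_i = 0, so s_i* = α_i.
NE contributions = (1, 4, 2); S = 7.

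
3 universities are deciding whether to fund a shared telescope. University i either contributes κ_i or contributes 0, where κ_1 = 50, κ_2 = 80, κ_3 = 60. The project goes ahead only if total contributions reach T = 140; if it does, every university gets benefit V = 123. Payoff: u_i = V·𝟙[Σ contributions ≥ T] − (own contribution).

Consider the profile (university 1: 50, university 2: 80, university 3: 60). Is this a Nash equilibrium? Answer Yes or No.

No

Total = 190 ≥ 140: provided.
University 1 (pledges 50, payoff 73): dropping to 0 → total 140, payoff 123. Profitable deviation.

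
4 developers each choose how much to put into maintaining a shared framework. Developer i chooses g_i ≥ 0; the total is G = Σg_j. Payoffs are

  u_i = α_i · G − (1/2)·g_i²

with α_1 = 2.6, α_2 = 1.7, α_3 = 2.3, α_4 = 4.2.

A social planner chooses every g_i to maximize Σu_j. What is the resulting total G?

Planner FOC: ∂(Σu_j)/∂g_i = (Σα_j) − g_i = 0, so g_i^SO = Σα_j = 10.8 for every i; G^SO = 43.2.

43.2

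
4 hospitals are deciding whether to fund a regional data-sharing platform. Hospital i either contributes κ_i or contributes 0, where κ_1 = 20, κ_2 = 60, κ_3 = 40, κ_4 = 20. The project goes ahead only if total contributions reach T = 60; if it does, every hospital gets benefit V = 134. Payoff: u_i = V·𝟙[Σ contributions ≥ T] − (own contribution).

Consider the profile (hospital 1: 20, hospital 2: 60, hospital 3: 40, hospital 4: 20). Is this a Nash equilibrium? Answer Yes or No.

Total = 140 ≥ 60: provided.
Hospital 1 (pledges 20, payoff 114): dropping to 0 → total 120, payoff 134. Profitable deviation.

No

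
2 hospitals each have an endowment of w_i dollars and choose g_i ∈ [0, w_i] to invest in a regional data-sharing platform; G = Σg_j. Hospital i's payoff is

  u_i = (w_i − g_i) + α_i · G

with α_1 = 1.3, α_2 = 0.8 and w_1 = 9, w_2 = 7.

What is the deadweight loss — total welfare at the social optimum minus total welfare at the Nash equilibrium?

7.7

∂u_i/∂g_i = α_i − 1, so hospital i contributes w_i if α_i > 1, else 0.
α_i > 1 for i ∈ {1}; NE contributions (9, 0), G = 9.
W^NE = Σw_i − G^NE + (Σα_i)·G^NE = 16 + 1.1·9 = 25.9.
Planner: ∂(Σu_j)/∂g_i = Σα_j − 1 = 1.1 > 0, so everyone contributes w_i; G^SO = 16, W^SO = 16 + 1.1·16 = 33.6.
Deadweight loss = 7.7.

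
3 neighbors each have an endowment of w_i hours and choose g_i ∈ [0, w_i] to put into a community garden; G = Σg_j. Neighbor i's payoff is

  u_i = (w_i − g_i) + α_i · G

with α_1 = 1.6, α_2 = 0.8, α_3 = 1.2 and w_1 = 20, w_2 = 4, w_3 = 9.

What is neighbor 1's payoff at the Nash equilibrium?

∂u_i/∂g_i = α_i − 1, so neighbor i contributes w_i if α_i > 1, else 0.
α_i > 1 for i ∈ {1, 3}; NE contributions (20, 0, 9), G = 29.
u_1 = (20 − 20) + 1.6·29 = 46.4.

46.4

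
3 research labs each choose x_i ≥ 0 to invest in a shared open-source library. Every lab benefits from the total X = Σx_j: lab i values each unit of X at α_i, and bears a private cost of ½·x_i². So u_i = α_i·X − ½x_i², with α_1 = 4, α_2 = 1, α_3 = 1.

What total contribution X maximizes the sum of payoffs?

18

Planner FOC: ∂(Σu_j)/∂x_i = (Σα_j) − x_i = 0, so x_i^SO = Σα_j = 6 for every i; X^SO = 18.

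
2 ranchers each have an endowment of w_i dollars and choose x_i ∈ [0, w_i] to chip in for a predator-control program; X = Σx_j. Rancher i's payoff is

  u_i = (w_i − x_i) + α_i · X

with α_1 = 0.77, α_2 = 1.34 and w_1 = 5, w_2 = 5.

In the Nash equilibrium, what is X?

∂u_i/∂x_i = α_i − 1, so rancher i contributes w_i if α_i > 1, else 0.
α_i > 1 for i ∈ {2}; NE contributions (0, 5), X = 5.

5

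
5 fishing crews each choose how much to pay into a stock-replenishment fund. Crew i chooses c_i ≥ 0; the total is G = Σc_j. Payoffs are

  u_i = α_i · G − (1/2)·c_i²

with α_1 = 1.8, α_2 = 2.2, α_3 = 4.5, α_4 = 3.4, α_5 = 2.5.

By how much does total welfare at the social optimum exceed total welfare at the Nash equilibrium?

334.11

Crew i's FOC: ∂u_i/∂c_i = α_i − c_i = 0, so c_i* = α_i.
NE contributions = (1.8, 2.2, 4.5, 3.4, 2.5); G = 14.4.
W^NE = (Σα)·G − ½Σα_i² = 14.4² − ½·46.14 = 184.29.
Planner sets c_i = Σα_j = 14.4 for every i, so G^SO = 5·14.4 = 72.
W^SO = (Σα)·G^SO − ½·5·(Σα)² = (5/2)·14.4² = 518.4.
Deadweight loss = W^SO − W^NE = 334.11.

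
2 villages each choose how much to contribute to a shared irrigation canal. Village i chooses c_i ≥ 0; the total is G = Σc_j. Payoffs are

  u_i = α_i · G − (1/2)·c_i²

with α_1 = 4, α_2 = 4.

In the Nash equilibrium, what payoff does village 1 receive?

Village i's FOC: ∂u_i/∂c_i = α_i − c_i = 0, so c_i* = α_i.
NE contributions = (4, 4); G = 8.
u_1 = α_1·G − ½·(c_1)² = 4·8 − ½·4² = 24.

24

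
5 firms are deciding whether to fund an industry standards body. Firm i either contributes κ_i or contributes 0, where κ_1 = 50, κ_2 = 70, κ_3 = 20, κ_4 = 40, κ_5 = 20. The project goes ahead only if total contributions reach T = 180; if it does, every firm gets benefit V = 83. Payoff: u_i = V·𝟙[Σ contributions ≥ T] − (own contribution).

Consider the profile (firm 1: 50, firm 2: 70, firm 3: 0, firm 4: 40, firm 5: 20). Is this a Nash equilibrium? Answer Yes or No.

Total = 180 ≥ 180: provided.
Firm 1 (pledges 50, payoff 33): dropping to 0 → total 130, payoff 0. No gain.
Firm 2 (pledges 70, payoff 13): dropping to 0 → total 110, payoff 0. No gain.
Firm 3 (pledges 0, payoff 83): pledging 20 → total 200, payoff 63. No gain.
Firm 4 (pledges 40, payoff 43): dropping to 0 → total 140, payoff 0. No gain.
Firm 5 (pledges 20, payoff 63): dropping to 0 → total 160, payoff 0. No gain.

Yes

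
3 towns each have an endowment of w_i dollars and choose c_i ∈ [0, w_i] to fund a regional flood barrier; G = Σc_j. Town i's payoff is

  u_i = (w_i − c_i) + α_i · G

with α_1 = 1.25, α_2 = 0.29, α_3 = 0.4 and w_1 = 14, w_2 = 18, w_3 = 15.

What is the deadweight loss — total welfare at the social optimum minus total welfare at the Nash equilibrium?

31.02

∂u_i/∂c_i = α_i − 1, so town i contributes w_i if α_i > 1, else 0.
α_i > 1 for i ∈ {1}; NE contributions (14, 0, 0), G = 14.
W^NE = Σw_i − G^NE + (Σα_i)·G^NE = 47 + 0.94·14 = 60.16.
Planner: ∂(Σu_j)/∂c_i = Σα_j − 1 = 0.94 > 0, so everyone contributes w_i; G^SO = 47, W^SO = 47 + 0.94·47 = 91.18.
Deadweight loss = 31.02.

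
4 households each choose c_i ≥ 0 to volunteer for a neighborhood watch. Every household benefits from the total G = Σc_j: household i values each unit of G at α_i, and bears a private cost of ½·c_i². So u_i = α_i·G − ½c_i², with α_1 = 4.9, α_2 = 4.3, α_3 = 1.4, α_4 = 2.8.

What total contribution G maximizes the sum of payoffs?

53.6

Planner FOC: ∂(Σu_j)/∂c_i = (Σα_j) − c_i = 0, so c_i^SO = Σα_j = 13.4 for every i; G^SO = 53.6.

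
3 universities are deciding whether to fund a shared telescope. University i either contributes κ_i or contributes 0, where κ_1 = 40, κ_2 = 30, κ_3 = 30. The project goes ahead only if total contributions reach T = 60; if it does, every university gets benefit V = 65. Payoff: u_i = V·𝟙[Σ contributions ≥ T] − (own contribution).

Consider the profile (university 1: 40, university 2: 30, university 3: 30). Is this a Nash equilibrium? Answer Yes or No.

Total = 100 ≥ 60: provided.
University 1 (pledges 40, payoff 25): dropping to 0 → total 60, payoff 65. Profitable deviation.

No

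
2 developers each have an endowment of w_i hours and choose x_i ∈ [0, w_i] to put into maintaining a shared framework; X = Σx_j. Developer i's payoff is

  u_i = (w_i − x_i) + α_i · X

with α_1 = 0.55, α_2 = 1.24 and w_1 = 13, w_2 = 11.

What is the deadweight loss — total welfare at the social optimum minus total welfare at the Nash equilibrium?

∂u_i/∂x_i = α_i − 1, so developer i contributes w_i if α_i > 1, else 0.
α_i > 1 for i ∈ {2}; NE contributions (0, 11), X = 11.
W^NE = Σw_i − X^NE + (Σα_i)·X^NE = 24 + 0.79·11 = 32.69.
Planner: ∂(Σu_j)/∂x_i = Σα_j − 1 = 0.79 > 0, so everyone contributes w_i; X^SO = 24, W^SO = 24 + 0.79·24 = 42.96.
Deadweight loss = 10.27.

10.27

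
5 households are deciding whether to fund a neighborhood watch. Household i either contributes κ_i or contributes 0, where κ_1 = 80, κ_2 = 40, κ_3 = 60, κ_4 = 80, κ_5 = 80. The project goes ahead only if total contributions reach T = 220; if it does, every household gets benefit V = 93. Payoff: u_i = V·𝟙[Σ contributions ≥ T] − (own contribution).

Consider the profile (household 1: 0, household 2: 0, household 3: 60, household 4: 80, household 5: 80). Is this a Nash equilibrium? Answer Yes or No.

Total = 220 ≥ 220: provided.
Household 1 (pledges 0, payoff 93): pledging 80 → total 300, payoff 13. No gain.
Household 2 (pledges 0, payoff 93): pledging 40 → total 260, payoff 53. No gain.
Household 3 (pledges 60, payoff 33): dropping to 0 → total 160, payoff 0. No gain.
Household 4 (pledges 80, payoff 13): dropping to 0 → total 140, payoff 0. No gain.
Household 5 (pledges 80, payoff 13): dropping to 0 → total 140, payoff 0. No gain.

Yes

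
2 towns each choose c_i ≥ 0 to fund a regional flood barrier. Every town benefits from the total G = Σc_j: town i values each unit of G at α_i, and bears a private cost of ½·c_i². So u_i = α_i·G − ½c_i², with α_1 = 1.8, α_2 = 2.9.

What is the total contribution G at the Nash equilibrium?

4.7

Town i's FOC: ∂u_i/∂c_i = α_i − c_i = 0, so c_i* = α_i.
NE contributions = (1.8, 2.9); G = 4.7.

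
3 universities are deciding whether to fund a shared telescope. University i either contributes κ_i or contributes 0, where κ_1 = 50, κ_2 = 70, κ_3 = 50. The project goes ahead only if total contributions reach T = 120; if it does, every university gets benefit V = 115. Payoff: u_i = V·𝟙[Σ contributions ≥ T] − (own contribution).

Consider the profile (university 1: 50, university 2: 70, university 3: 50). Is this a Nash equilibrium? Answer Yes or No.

No

Total = 170 ≥ 120: provided.
University 1 (pledges 50, payoff 65): dropping to 0 → total 120, payoff 115. Profitable deviation.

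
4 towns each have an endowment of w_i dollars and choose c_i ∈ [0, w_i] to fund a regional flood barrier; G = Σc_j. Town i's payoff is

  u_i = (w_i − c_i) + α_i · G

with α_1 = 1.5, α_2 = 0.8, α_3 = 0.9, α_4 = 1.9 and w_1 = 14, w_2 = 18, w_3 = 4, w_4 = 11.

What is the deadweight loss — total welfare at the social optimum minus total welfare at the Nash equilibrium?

90.2

∂u_i/∂c_i = α_i − 1, so town i contributes w_i if α_i > 1, else 0.
α_i > 1 for i ∈ {1, 4}; NE contributions (14, 0, 0, 11), G = 25.
W^NE = Σw_i − G^NE + (Σα_i)·G^NE = 47 + 4.1·25 = 149.5.
Planner: ∂(Σu_j)/∂c_i = Σα_j − 1 = 4.1 > 0, so everyone contributes w_i; G^SO = 47, W^SO = 47 + 4.1·47 = 239.7.
Deadweight loss = 90.2.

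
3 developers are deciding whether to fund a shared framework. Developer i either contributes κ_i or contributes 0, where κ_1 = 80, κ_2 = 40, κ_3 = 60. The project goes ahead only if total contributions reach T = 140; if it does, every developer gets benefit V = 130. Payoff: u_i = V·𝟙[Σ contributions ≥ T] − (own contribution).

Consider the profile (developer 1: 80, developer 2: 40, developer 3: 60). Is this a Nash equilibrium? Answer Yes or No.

No

Total = 180 ≥ 140: provided.
Developer 1 (pledges 80, payoff 50): dropping to 0 → total 100, payoff 0. No gain.
Developer 2 (pledges 40, payoff 90): dropping to 0 → total 140, payoff 130. Profitable deviation.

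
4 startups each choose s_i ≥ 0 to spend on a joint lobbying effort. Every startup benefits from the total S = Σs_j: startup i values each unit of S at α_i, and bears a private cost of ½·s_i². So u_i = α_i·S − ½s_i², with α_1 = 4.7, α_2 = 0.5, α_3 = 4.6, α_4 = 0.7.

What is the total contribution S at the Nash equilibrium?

Startup i's FOC: ∂u_i/∂s_i = α_i − s_i = 0, so s_i* = α_i.
NE contributions = (4.7, 0.5, 4.6, 0.7); S = 10.5.

10.5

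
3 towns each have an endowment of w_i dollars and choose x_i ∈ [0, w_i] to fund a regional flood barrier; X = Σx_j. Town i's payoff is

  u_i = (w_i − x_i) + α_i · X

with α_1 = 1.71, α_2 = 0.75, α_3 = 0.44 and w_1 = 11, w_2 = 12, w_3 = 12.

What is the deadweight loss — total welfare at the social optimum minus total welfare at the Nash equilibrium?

45.6

∂u_i/∂x_i = α_i − 1, so town i contributes w_i if α_i > 1, else 0.
α_i > 1 for i ∈ {1}; NE contributions (11, 0, 0), X = 11.
W^NE = Σw_i − X^NE + (Σα_i)·X^NE = 35 + 1.9·11 = 55.9.
Planner: ∂(Σu_j)/∂x_i = Σα_j − 1 = 1.9 > 0, so everyone contributes w_i; X^SO = 35, W^SO = 35 + 1.9·35 = 101.5.
Deadweight loss = 45.6.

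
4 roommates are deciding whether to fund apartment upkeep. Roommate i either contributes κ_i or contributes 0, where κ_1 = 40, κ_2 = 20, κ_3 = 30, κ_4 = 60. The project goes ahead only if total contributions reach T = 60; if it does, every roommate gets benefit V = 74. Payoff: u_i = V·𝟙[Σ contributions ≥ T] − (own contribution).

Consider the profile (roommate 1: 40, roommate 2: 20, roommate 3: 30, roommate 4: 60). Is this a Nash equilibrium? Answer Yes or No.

Total = 150 ≥ 60: provided.
Roommate 1 (pledges 40, payoff 34): dropping to 0 → total 110, payoff 74. Profitable deviation.

No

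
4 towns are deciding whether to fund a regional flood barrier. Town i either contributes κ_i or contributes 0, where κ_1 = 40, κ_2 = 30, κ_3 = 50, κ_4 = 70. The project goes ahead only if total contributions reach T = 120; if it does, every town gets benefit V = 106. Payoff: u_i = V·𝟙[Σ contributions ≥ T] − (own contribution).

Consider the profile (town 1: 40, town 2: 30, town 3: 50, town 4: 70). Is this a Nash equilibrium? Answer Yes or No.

No

Total = 190 ≥ 120: provided.
Town 1 (pledges 40, payoff 66): dropping to 0 → total 150, payoff 106. Profitable deviation.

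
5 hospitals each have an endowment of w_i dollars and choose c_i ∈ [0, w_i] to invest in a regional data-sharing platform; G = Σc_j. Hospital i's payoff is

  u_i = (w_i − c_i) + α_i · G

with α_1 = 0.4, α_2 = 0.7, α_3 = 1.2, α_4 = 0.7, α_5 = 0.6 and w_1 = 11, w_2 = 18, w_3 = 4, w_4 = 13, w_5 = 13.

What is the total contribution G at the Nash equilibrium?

4

∂u_i/∂c_i = α_i − 1, so hospital i contributes w_i if α_i > 1, else 0.
α_i > 1 for i ∈ {3}; NE contributions (0, 0, 4, 0, 0), G = 4.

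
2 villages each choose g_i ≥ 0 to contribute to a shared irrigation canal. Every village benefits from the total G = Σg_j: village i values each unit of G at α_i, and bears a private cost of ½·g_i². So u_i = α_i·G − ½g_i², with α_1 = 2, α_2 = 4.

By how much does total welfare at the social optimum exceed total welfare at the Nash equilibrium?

10

Village i's FOC: ∂u_i/∂g_i = α_i − g_i = 0, so g_i* = α_i.
NE contributions = (2, 4); G = 6.
W^NE = (Σα)·G − ½Σα_i² = 6² − ½·20 = 26.
Planner sets g_i = Σα_j = 6 for every i, so G^SO = 2·6 = 12.
W^SO = (Σα)·G^SO − ½·2·(Σα)² = (2/2)·6² = 36.
Deadweight loss = W^SO − W^NE = 10.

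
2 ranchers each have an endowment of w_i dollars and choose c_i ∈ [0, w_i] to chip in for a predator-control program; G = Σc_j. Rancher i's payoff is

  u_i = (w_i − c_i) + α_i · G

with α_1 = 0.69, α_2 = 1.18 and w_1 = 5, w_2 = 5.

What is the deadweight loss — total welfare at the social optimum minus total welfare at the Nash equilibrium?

4.35

∂u_i/∂c_i = α_i − 1, so rancher i contributes w_i if α_i > 1, else 0.
α_i > 1 for i ∈ {2}; NE contributions (0, 5), G = 5.
W^NE = Σw_i − G^NE + (Σα_i)·G^NE = 10 + 0.87·5 = 14.35.
Planner: ∂(Σu_j)/∂c_i = Σα_j − 1 = 0.87 > 0, so everyone contributes w_i; G^SO = 10, W^SO = 10 + 0.87·10 = 18.7.
Deadweight loss = 4.35.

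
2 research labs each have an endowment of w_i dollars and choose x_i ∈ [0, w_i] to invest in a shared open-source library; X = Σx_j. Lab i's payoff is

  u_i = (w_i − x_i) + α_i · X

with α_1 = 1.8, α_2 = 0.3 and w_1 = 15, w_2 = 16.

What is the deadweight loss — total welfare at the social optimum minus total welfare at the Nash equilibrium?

17.6

∂u_i/∂x_i = α_i − 1, so lab i contributes w_i if α_i > 1, else 0.
α_i > 1 for i ∈ {1}; NE contributions (15, 0), X = 15.
W^NE = Σw_i − X^NE + (Σα_i)·X^NE = 31 + 1.1·15 = 47.5.
Planner: ∂(Σu_j)/∂x_i = Σα_j − 1 = 1.1 > 0, so everyone contributes w_i; X^SO = 31, W^SO = 31 + 1.1·31 = 65.1.
Deadweight loss = 17.6.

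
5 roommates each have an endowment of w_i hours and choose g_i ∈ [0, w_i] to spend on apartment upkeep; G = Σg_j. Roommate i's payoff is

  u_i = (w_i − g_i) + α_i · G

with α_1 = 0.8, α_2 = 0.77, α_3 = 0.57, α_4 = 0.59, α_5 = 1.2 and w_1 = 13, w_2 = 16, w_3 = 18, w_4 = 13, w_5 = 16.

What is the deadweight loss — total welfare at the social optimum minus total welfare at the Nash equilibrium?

175.8

∂u_i/∂g_i = α_i − 1, so roommate i contributes w_i if α_i > 1, else 0.
α_i > 1 for i ∈ {5}; NE contributions (0, 0, 0, 0, 16), G = 16.
W^NE = Σw_i − G^NE + (Σα_i)·G^NE = 76 + 2.93·16 = 122.88.
Planner: ∂(Σu_j)/∂g_i = Σα_j − 1 = 2.93 > 0, so everyone contributes w_i; G^SO = 76, W^SO = 76 + 2.93·76 = 298.68.
Deadweight loss = 175.8.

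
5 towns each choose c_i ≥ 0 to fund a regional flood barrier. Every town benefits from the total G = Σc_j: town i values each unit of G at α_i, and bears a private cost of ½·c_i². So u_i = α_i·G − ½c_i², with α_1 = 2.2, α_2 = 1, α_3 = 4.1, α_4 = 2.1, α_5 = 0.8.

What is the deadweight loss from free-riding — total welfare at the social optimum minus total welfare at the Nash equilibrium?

Town i's FOC: ∂u_i/∂c_i = α_i − c_i = 0, so c_i* = α_i.
NE contributions = (2.2, 1, 4.1, 2.1, 0.8); G = 10.2.
W^NE = (Σα)·G − ½Σα_i² = 10.2² − ½·27.7 = 90.19.
Planner sets c_i = Σα_j = 10.2 for every i, so G^SO = 5·10.2 = 51.
W^SO = (Σα)·G^SO − ½·5·(Σα)² = (5/2)·10.2² = 260.1.
Deadweight loss = W^SO − W^NE = 169.91.

169.91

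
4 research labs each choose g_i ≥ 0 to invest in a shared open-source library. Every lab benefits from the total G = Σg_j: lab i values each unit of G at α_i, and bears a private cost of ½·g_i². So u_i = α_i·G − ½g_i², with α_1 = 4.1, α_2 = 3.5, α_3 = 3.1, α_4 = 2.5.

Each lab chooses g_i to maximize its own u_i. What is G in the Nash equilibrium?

13.2

Lab i's FOC: ∂u_i/∂g_i = α_i − g_i = 0, so g_i* = α_i.
NE contributions = (4.1, 3.5, 3.1, 2.5); G = 13.2.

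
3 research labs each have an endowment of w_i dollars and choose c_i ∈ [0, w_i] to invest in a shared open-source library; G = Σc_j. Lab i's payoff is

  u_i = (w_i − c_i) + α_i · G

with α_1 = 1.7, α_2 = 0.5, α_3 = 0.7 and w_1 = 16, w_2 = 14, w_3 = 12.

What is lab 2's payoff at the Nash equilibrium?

∂u_i/∂c_i = α_i − 1, so lab i contributes w_i if α_i > 1, else 0.
α_i > 1 for i ∈ {1}; NE contributions (16, 0, 0), G = 16.
u_2 = (14 − 0) + 0.5·16 = 22.

22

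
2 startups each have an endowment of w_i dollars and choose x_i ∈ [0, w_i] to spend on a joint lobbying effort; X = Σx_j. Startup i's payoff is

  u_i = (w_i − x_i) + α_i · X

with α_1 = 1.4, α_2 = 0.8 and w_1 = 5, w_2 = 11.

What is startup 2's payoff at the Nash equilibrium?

∂u_i/∂x_i = α_i − 1, so startup i contributes w_i if α_i > 1, else 0.
α_i > 1 for i ∈ {1}; NE contributions (5, 0), X = 5.
u_2 = (11 − 0) + 0.8·5 = 15.

15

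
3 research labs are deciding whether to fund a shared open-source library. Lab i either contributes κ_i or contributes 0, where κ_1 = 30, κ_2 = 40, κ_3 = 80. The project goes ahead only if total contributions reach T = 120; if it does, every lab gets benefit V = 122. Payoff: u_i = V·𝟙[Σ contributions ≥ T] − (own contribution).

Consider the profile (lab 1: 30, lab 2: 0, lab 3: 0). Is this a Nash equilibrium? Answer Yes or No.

No

Total = 30 < 120: not provided.
Lab 1 (pledges 30, payoff -30): dropping to 0 → total 0, payoff 0. Profitable deviation.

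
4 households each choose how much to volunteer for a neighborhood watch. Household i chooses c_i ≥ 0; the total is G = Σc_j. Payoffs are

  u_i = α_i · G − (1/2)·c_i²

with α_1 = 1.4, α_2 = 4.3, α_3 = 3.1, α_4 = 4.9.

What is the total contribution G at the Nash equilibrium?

Household i's FOC: ∂u_i/∂c_i = α_i − c_i = 0, so c_i* = α_i.
NE contributions = (1.4, 4.3, 3.1, 4.9); G = 13.7.

13.7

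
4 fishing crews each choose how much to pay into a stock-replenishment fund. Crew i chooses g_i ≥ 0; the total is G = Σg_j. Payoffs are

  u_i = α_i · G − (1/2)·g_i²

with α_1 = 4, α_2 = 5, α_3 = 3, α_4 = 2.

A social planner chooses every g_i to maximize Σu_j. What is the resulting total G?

56

Planner FOC: ∂(Σu_j)/∂g_i = (Σα_j) − g_i = 0, so g_i^SO = Σα_j = 14 for every i; G^SO = 56.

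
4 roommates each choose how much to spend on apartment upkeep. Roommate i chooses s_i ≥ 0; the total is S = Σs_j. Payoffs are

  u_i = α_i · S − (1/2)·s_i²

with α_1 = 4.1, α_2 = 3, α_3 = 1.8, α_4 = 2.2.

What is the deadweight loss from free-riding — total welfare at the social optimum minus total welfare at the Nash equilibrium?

140.155

Roommate i's FOC: ∂u_i/∂s_i = α_i − s_i = 0, so s_i* = α_i.
NE contributions = (4.1, 3, 1.8, 2.2); S = 11.1.
W^NE = (Σα)·S − ½Σα_i² = 11.1² − ½·33.89 = 106.265.
Planner sets s_i = Σα_j = 11.1 for every i, so S^SO = 4·11.1 = 44.4.
W^SO = (Σα)·S^SO − ½·4·(Σα)² = (4/2)·11.1² = 246.42.
Deadweight loss = W^SO − W^NE = 140.155.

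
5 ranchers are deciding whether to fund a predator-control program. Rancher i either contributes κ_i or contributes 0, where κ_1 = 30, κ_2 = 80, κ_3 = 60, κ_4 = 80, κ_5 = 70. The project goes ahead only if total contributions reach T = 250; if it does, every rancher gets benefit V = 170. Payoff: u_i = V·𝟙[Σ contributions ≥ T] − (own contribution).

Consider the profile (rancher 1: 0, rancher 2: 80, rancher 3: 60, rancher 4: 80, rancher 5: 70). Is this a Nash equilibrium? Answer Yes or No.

Yes

Total = 290 ≥ 250: provided.
Rancher 1 (pledges 0, payoff 170): pledging 30 → total 320, payoff 140. No gain.
Rancher 2 (pledges 80, payoff 90): dropping to 0 → total 210, payoff 0. No gain.
Rancher 3 (pledges 60, payoff 110): dropping to 0 → total 230, payoff 0. No gain.
Rancher 4 (pledges 80, payoff 90): dropping to 0 → total 210, payoff 0. No gain.
Rancher 5 (pledges 70, payoff 100): dropping to 0 → total 220, payoff 0. No gain.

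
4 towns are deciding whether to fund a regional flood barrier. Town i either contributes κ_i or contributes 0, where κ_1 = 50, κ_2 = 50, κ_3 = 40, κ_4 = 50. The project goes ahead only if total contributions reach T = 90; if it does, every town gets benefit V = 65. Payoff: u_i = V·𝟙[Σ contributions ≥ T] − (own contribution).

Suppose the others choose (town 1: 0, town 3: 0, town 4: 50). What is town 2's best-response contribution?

Others' total = 50. Contributing 50 brings total to 100 ≥ 90: gain V − κ_2 = 15.
Best response: 50.

50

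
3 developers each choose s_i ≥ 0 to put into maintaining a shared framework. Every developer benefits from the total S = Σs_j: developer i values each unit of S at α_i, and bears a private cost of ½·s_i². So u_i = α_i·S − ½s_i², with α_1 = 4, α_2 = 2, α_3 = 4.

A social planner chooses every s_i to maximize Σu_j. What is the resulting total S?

30

Planner FOC: ∂(Σu_j)/∂s_i = (Σα_j) − s_i = 0, so s_i^SO = Σα_j = 10 for every i; S^SO = 30.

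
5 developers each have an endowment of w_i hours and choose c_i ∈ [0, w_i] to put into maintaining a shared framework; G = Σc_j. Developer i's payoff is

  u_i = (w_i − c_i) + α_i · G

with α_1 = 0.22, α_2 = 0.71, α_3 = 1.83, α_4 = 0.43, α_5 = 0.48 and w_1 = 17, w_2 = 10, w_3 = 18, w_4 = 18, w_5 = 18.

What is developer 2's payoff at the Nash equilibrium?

∂u_i/∂c_i = α_i − 1, so developer i contributes w_i if α_i > 1, else 0.
α_i > 1 for i ∈ {3}; NE contributions (0, 0, 18, 0, 0), G = 18.
u_2 = (10 − 0) + 0.71·18 = 22.78.

22.78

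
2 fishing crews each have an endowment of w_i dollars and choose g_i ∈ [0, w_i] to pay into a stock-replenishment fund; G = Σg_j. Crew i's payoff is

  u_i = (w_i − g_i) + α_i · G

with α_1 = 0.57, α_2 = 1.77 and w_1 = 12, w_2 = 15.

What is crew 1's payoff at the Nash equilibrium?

20.55

∂u_i/∂g_i = α_i − 1, so crew i contributes w_i if α_i > 1, else 0.
α_i > 1 for i ∈ {2}; NE contributions (0, 15), G = 15.
u_1 = (12 − 0) + 0.57·15 = 20.55.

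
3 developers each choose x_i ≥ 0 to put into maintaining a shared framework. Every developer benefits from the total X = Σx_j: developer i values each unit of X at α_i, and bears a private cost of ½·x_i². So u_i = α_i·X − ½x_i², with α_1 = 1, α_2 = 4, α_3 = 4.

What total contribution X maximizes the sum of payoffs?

Planner FOC: ∂(Σu_j)/∂x_i = (Σα_j) − x_i = 0, so x_i^SO = Σα_j = 9 for every i; X^SO = 27.

27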